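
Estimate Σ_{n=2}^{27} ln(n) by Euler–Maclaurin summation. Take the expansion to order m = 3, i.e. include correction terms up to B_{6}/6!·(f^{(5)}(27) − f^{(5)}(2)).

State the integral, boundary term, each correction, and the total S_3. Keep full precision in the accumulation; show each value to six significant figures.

S_3 ≈ 64.5575

The integral term ∫_2^27 ln(x) dx = 62.6013.
Endpoint term: (f(2) + f(27))/2 = (0.693147 + 3.29584)/2 = 1.99449.
So far: 64.5958.
Order-1 term: 1/12 · (0.0370370 − 0.500000) = -0.0385802.
Partial sum through k=1: 64.5572.
Order-2 term: −1/720 · (0.000101611 − 0.250000) = 0.000347081.
Partial sum through k=2: 64.5576.
Order-3 term: 1/30240 · (1.67260e-06 − 0.750000) = -2.48015e-05.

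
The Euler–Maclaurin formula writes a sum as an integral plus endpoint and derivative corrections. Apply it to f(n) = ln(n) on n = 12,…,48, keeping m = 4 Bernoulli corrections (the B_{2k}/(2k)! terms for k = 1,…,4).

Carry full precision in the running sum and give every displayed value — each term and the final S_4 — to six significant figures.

The integral term ∫_12^48 ln(x) dx = 119.999.
Endpoint term: (f(12) + f(48))/2 = (2.48491 + 3.87120)/2 = 3.17805.
Integral + boundary = 123.177.
Correction k=1: B_{2}/2! · (f^{(1)}(48) − f^{(1)}(12)) = 1/12 · (0.0208333 − 0.0833333) = -0.00520833.
After k=1: 123.172.
Correction k=2: B_{4}/4! · (f^{(3)}(48) − f^{(3)}(12)) = −1/720 · (1.80845e-05 − 0.00115741) = 1.58239e-06.
After k=2: 123.172.
Correction k=3: B_{6}/6! · (f^{(5)}(48) − f^{(5)}(12)) = 1/30240 · (9.41901e-08 − 9.64506e-05) = -3.18639e-09.
After k=3: 123.172.
Correction k=4: B_{8}/8! · (f^{(7)}(48) − f^{(7)}(12)) = −1/1209600 · (1.22643e-09 − 2.00939e-05) = 1.66110e-11.

S_4 ≈ 123.172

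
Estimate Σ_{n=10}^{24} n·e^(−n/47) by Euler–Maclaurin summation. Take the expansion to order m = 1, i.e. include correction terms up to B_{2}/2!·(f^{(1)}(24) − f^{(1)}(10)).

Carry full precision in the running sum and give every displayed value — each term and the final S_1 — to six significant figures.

S_1 ≈ 174.196

Integral: ∫_10^24 x·e^(−x/47) dx = 162.982.
Endpoint term: (f(10) + f(24))/2 = (8.08345 + 14.4027)/2 = 11.2431.
Running total after boundary: 174.225.
k=1: B_{2}/(2)! × [f^{(1)}(24) − f^{(1)}(10)] = 1/12 × (0.293672 − 0.636357) = -0.0285571.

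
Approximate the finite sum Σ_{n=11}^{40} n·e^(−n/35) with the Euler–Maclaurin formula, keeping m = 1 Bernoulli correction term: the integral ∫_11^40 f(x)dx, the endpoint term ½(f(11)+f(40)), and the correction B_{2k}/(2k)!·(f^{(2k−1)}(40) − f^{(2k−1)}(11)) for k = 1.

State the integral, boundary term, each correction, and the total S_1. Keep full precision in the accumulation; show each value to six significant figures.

S_1 ≈ 349.019

∫_11^40 x·e^(−x/35) dx evaluates to 338.670.
Endpoint term: (f(11) + f(40))/2 = (8.03341 + 12.7563)/2 = 10.3948.
Running total after boundary: 349.065.
Order-1 term: 1/12 · (-0.0455581 − 0.500784) = -0.0455285.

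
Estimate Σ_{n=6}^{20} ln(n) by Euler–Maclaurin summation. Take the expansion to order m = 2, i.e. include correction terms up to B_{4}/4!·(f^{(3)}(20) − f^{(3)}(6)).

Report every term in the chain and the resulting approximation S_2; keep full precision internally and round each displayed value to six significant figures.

The integral term ∫_6^20 ln(x) dx = 35.1641.
Endpoint term: (f(6) + f(20))/2 = (1.79176 + 2.99573)/2 = 2.39375.
Running total after boundary: 37.5578.
Correction k=1: B_{2}/2! · (f^{(1)}(20) − f^{(1)}(6)) = 1/12 · (0.0500000 − 0.166667) = -0.00972222.
After k=1: 37.5481.
Correction k=2: B_{4}/4! · (f^{(3)}(20) − f^{(3)}(6)) = −1/720 · (0.000250000 − 0.00925926) = 1.25129e-05.

S_2 ≈ 37.5481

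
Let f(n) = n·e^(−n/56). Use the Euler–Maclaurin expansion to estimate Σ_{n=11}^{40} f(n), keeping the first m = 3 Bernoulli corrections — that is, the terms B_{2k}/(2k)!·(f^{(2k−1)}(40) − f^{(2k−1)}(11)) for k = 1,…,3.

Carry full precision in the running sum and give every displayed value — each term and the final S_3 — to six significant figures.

S_3 ≈ 465.359

The integral term ∫_11^40 x·e^(−x/56) dx = 451.092.
Endpoint term: (f(11) + f(40))/2 = (9.03826 + 19.5817)/2 = 14.3100.
Integral + boundary = 465.402.
k=1: B_{2}/(2)! × [f^{(1)}(40) − f^{(1)}(11)] = 1/12 × (0.139869 − 0.660263) = -0.0433661.
After k=1: 465.359.
k=2: B_{4}/(4)! × [f^{(3)}(40) − f^{(3)}(11)] = −1/720 × (0.000356809 − 0.000734561) = 5.24656e-07.
After k=2: 465.359.
k=3: B_{6}/(6)! × [f^{(5)}(40) − f^{(5)}(11)] = 1/30240 × (2.13334e-07 − 4.01332e-07) = -6.21687e-12.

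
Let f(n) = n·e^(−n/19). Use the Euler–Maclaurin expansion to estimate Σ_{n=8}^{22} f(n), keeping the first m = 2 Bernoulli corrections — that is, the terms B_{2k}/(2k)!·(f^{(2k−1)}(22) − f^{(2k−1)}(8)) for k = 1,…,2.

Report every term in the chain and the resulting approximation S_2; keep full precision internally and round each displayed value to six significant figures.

S_2 ≈ 98.0352

Integral: ∫_8^22 x·e^(−x/19) dx = 91.9900.
½[f(8) + f(22)] = ½[5.25084 + 6.91123] = 6.08104.
Running total after boundary: 98.0710.
Order-1 term: 1/12 · (-0.0496021 − 0.379995) = -0.0357998.
After k=1: 98.0352.
Order-2 term: −1/720 · (0.00160302 − 0.00468894) = 4.28599e-06.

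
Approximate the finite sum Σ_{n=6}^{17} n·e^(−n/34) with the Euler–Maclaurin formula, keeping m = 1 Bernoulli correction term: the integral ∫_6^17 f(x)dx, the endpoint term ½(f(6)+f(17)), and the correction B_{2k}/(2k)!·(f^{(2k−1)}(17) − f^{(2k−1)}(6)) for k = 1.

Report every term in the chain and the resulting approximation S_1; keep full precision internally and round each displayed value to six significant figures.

S_1 ≈ 95.8976

∫_6^17 x·e^(−x/34) dx evaluates to 88.2597.
Boundary: ½(f(6) + f(17)) = ½(5.02934 + 10.3110) = 7.67018.
Running total after boundary: 95.9299.
Correction k=1: B_{2}/2! · (f^{(1)}(17) − f^{(1)}(6)) = 1/12 · (0.303265 − 0.690302) = -0.0322530.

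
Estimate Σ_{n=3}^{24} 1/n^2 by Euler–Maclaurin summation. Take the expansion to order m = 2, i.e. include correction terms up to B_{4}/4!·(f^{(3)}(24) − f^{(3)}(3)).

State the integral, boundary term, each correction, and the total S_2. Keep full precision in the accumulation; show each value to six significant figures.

The integral term ∫_3^24 1/x^2 dx = 0.291667.
Boundary: ½(f(3) + f(24)) = ½(0.111111 + 0.00173611) = 0.0564236.
So far: 0.348090.
Order-1 term: 1/12 · (-0.000144676 − (-0.0740741)) = 0.00616078.
Running total after k=1: 0.354251.
Order-2 term: −1/720 · (-3.01408e-06 − (-0.0987654)) = -0.000137170.

S_2 ≈ 0.354114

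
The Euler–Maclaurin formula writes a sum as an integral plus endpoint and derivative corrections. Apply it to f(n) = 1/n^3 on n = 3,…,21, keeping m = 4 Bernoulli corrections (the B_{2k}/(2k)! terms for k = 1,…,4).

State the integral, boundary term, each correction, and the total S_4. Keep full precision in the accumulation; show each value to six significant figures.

Integral: ∫_3^21 1/x^3 dx = 0.0544218.
Boundary: ½(f(3) + f(21)) = ½(0.0370370 + 0.000107980) = 0.0185725.
Running total after boundary: 0.0729943.
k=1: B_{2}/(2)! × [f^{(1)}(21) − f^{(1)}(3)] = 1/12 × (-1.54257e-05 − (-0.0370370)) = 0.00308513.
Running total after k=1: 0.0760794.
k=2: B_{4}/(4)! × [f^{(3)}(21) − f^{(3)}(3)] = −1/720 × (-6.99577e-07 − (-0.0823045)) = -0.000114311.
Running total after k=2: 0.0759651.
k=3: B_{6}/(6)! × [f^{(5)}(21) − f^{(5)}(3)] = 1/30240 × (-6.66264e-08 − (-0.384088)) = 1.27013e-05.
Running total after k=3: 0.0759778.
k=4: B_{8}/(8)! × [f^{(7)}(21) − f^{(7)}(3)] = −1/1209600 × (-1.08778e-08 − (-3.07270)) = -2.54026e-06.

S_4 ≈ 0.0759753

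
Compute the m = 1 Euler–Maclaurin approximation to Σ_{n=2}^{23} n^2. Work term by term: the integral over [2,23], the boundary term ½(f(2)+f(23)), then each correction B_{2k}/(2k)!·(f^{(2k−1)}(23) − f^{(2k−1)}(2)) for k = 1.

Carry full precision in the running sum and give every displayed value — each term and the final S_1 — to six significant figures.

Integral: ∫_2^23 x^2 dx = 4053.00.
Endpoint term: (f(2) + f(23))/2 = (4.00000 + 529.000)/2 = 266.500.
So far: 4319.50.
k=1: B_{2}/(2)! × [f^{(1)}(23) − f^{(1)}(2)] = 1/12 × (46.0000 − 4.00000) = 3.50000.

S_1 ≈ 4323.00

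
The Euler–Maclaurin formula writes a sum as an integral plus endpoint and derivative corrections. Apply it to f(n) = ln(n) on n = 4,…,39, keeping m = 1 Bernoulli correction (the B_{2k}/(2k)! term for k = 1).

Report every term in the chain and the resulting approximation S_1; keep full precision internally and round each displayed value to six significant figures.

S_1 ≈ 104.840

∫_4^39 ln(x) dx evaluates to 102.334.
Endpoint term: (f(4) + f(39))/2 = (1.38629 + 3.66356)/2 = 2.52493.
Integral + boundary = 104.859.
Correction k=1: B_{2}/2! · (f^{(1)}(39) − f^{(1)}(4)) = 1/12 · (0.0256410 − 0.250000) = -0.0186966.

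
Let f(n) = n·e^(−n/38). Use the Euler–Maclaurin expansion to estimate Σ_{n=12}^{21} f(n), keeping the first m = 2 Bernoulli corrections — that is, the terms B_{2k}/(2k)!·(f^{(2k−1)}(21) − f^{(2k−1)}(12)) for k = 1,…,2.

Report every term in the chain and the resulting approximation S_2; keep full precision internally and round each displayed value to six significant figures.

S_2 ≈ 105.780

∫_12^21 x·e^(−x/38) dx evaluates to 95.3827.
½[f(12) + f(21)] = ½[8.75056 + 12.0841] = 10.4173.
Integral + boundary = 105.800.
Correction k=1: B_{2}/2! · (f^{(1)}(21) − f^{(1)}(12)) = 1/12 · (0.257431 − 0.498935) = -0.0201254.
After k=1: 105.780.
Correction k=2: B_{4}/4! · (f^{(3)}(21) − f^{(3)}(12)) = −1/720 · (0.000975275 − 0.00135551) = 5.28108e-07.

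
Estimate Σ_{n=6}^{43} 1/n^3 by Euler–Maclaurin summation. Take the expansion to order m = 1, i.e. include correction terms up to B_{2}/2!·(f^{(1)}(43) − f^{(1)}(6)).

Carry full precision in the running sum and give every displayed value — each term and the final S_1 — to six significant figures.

S_1 ≈ 0.0161324

Integral: ∫_6^43 1/x^3 dx = 0.0136185.
Endpoint term: (f(6) + f(43))/2 = (0.00462963 + 1.25775e-05)/2 = 0.00232110.
Running total after boundary: 0.0159396.
k=1: B_{2}/(2)! × [f^{(1)}(43) − f^{(1)}(6)] = 1/12 × (-8.77501e-07 − (-0.00231481)) = 0.000192828.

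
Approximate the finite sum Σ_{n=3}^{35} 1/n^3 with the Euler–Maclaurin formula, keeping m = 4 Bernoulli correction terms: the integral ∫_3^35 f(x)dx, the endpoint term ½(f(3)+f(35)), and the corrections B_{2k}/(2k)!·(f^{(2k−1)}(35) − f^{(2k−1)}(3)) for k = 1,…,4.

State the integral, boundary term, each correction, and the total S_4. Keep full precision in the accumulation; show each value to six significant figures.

The integral term ∫_3^35 1/x^3 dx = 0.0551474.
Boundary: ½(f(3) + f(35)) = ½(0.0370370 + 2.33236e-05) = 0.0185302.
Integral + boundary = 0.0736776.
k=1: B_{2}/(2)! × [f^{(1)}(35) − f^{(1)}(3)] = 1/12 × (-1.99917e-06 − (-0.0370370)) = 0.00308625.
Running total after k=1: 0.0767638.
k=2: B_{4}/(4)! × [f^{(3)}(35) − f^{(3)}(3)] = −1/720 × (-3.26395e-08 − (-0.0823045)) = -0.000114312.
Running total after k=2: 0.0766495.
k=3: B_{6}/(6)! × [f^{(5)}(35) − f^{(5)}(3)] = 1/30240 × (-1.11907e-09 − (-0.384088)) = 1.27013e-05.
Running total after k=3: 0.0766622.
k=4: B_{8}/(8)! × [f^{(7)}(35) − f^{(7)}(3)] = −1/1209600 × (-6.57737e-11 − (-3.07270)) = -2.54026e-06.

S_4 ≈ 0.0766597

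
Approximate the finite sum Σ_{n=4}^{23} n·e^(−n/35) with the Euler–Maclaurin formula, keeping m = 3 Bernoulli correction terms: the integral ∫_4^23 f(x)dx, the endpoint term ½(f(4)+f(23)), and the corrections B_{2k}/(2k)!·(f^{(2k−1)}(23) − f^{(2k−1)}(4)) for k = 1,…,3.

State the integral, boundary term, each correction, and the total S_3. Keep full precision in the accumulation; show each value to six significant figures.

∫_4^23 x·e^(−x/35) dx evaluates to 165.374.
½[f(4) + f(23)] = ½[3.56801 + 11.9216] = 7.74480.
So far: 173.119.
Correction k=1: B_{2}/2! · (f^{(1)}(23) − f^{(1)}(4)) = 1/12 · (0.177713 − 0.790060) = -0.0510289.
Partial sum through k=1: 173.068.
Correction k=2: B_{4}/4! · (f^{(3)}(23) − f^{(3)}(4)) = −1/720 · (0.000991325 − 0.00210128) = 1.54160e-06.
Partial sum through k=2: 173.068.
Correction k=3: B_{6}/6! · (f^{(5)}(23) − f^{(5)}(4)) = 1/30240 · (1.50006e-06 − 2.90417e-06) = -4.64321e-11.

S_3 ≈ 173.068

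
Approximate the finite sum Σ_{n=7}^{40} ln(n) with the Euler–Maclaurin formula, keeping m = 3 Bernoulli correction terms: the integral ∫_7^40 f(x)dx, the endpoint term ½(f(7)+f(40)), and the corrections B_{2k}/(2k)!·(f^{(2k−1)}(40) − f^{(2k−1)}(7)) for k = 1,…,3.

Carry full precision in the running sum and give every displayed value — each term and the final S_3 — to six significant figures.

∫_7^40 ln(x) dx evaluates to 100.934.
½[f(7) + f(40)] = ½[1.94591 + 3.68888] = 2.81739.
Running total after boundary: 103.751.
Order-1 term: 1/12 · (0.0250000 − 0.142857) = -0.00982143.
Partial sum through k=1: 103.741.
Order-2 term: −1/720 · (3.12500e-05 − 0.00583090) = 8.05507e-06.
Partial sum through k=2: 103.741.
Order-3 term: 1/30240 · (2.34375e-07 − 0.00142798) = -4.72137e-08.

S_3 ≈ 103.741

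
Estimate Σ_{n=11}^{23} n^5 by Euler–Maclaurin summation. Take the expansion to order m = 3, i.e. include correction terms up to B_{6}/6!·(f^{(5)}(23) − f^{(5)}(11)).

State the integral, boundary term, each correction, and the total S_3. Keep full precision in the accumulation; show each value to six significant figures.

∫_11^23 x^5 dx evaluates to 2.43774e+07.
Endpoint term: (f(11) + f(23))/2 = (161051 + 6.43634e+06)/2 = 3.29870e+06.
Running total after boundary: 2.76761e+07.
Order-1 term: 1/12 · (1.39920e+06 − 73205.0) = 110500.
Running total after k=1: 2.77866e+07.
Order-2 term: −1/720 · (31740.0 − 7260.00) = -34.0000.
Running total after k=2: 2.77866e+07.
Order-3 term: 1/30240 · (120.000 − 120.000) = 0.00000.

S_3 ≈ 2.77866e+07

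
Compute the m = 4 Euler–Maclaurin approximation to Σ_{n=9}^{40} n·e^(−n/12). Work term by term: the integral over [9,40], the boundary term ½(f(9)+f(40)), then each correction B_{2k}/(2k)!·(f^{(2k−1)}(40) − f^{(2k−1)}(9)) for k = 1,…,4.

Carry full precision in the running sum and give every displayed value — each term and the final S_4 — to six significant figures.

S_4 ≈ 99.5982

Integral: ∫_9^40 x·e^(−x/12) dx = 96.7758.
Endpoint term: (f(9) + f(40))/2 = (4.25130 + 1.42696)/2 = 2.83913.
Integral + boundary = 99.6149.
Correction k=1: B_{2}/2! · (f^{(1)}(40) − f^{(1)}(9)) = 1/12 · (-0.0832393 − 0.118092) = -0.0167776.
After k=1: 99.5982.
Correction k=2: B_{4}/4! · (f^{(3)}(40) − f^{(3)}(9)) = −1/720 · (-8.25787e-05 − 0.00738073) = 1.03657e-05.
After k=2: 99.5982.
Correction k=3: B_{6}/6! · (f^{(5)}(40) − f^{(5)}(9)) = 1/30240 · (2.86732e-06 − 9.68151e-05) = -3.10674e-09.
After k=3: 99.5982.
Correction k=4: B_{8}/8! · (f^{(7)}(40) − f^{(7)}(9)) = −1/1209600 · (4.38062e-08 − 9.88716e-07) = 7.81176e-13.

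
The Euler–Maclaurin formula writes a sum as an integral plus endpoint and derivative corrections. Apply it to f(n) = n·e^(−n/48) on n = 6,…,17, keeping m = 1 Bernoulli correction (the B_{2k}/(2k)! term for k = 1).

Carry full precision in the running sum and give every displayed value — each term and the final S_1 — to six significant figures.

S_1 ≈ 106.533

∫_6^17 x·e^(−x/48) dx evaluates to 97.9470.
½[f(6) + f(17)] = ½[5.29498 + 11.9299] = 8.61243.
So far: 106.559.
Order-1 term: 1/12 · (0.453219 − 0.772185) = -0.0265805.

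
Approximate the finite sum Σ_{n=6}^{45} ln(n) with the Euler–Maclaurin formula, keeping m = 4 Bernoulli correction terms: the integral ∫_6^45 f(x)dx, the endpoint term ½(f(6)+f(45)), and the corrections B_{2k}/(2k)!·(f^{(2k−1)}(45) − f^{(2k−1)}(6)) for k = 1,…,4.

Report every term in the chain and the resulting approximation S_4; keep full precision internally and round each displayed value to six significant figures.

The integral term ∫_6^45 ln(x) dx = 121.549.
½[f(6) + f(45)] = ½[1.79176 + 3.80666] = 2.79921.
Running total after boundary: 124.348.
Order-1 term: 1/12 · (0.0222222 − 0.166667) = -0.0120370.
Partial sum through k=1: 124.336.
Order-2 term: −1/720 · (2.19479e-05 − 0.00925926) = 1.28296e-05.
Partial sum through k=2: 124.336.
Order-3 term: 1/30240 · (1.30061e-07 − 0.00308642) = -1.02060e-07.
Partial sum through k=3: 124.336.
Order-4 term: −1/1209600 · (1.92684e-09 − 0.00257202) = 2.12633e-09.

S_4 ≈ 124.336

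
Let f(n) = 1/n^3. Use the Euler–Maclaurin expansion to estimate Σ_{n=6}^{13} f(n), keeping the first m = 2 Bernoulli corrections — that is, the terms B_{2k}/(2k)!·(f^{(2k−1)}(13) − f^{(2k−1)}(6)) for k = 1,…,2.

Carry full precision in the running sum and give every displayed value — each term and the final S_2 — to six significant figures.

Integral: ∫_6^13 1/x^3 dx = 0.0109303.
Boundary: ½(f(6) + f(13)) = ½(0.00462963 + 0.000455166) = 0.00254240.
Running total after boundary: 0.0134727.
Correction k=1: B_{2}/2! · (f^{(1)}(13) − f^{(1)}(6)) = 1/12 · (-0.000105038 − (-0.00231481)) = 0.000184148.
Running total after k=1: 0.0136569.
Correction k=2: B_{4}/4! · (f^{(3)}(13) − f^{(3)}(6)) = −1/720 · (-1.24306e-05 − (-0.00128601)) = -1.76886e-06.

S_2 ≈ 0.0136551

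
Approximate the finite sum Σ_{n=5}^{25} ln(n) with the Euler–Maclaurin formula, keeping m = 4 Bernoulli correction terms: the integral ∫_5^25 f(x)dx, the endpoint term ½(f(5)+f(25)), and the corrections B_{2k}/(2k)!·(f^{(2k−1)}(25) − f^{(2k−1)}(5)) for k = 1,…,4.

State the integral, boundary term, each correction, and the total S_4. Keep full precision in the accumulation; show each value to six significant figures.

Integral: ∫_5^25 ln(x) dx = 52.4247.
Endpoint term: (f(5) + f(25))/2 = (1.60944 + 3.21888)/2 = 2.41416.
Integral + boundary = 54.8389.
k=1: B_{2}/(2)! × [f^{(1)}(25) − f^{(1)}(5)] = 1/12 × (0.0400000 − 0.200000) = -0.0133333.
Partial sum through k=1: 54.8255.
k=2: B_{4}/(4)! × [f^{(3)}(25) − f^{(3)}(5)] = −1/720 × (0.000128000 − 0.0160000) = 2.20444e-05.
Partial sum through k=2: 54.8256.
k=3: B_{6}/(6)! × [f^{(5)}(25) − f^{(5)}(5)] = 1/30240 × (2.45760e-06 − 0.00768000) = -2.53887e-07.
Partial sum through k=3: 54.8256.
k=4: B_{8}/(8)! × [f^{(7)}(25) − f^{(7)}(5)] = −1/1209600 × (1.17965e-07 − 0.00921600) = 7.61895e-09.

S_4 ≈ 54.8256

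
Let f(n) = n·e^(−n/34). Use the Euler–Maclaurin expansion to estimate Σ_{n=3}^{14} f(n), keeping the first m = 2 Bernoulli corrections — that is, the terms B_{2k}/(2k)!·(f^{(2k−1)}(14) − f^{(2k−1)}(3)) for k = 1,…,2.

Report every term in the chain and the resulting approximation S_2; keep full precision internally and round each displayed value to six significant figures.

S_2 ≈ 76.5622

∫_3^14 x·e^(−x/34) dx evaluates to 70.5886.
½[f(3) + f(14)] = ½[2.74664 + 9.27472] = 6.01068.
Integral + boundary = 76.5992.
k=1: B_{2}/(2)! × [f^{(1)}(14) − f^{(1)}(3)] = 1/12 × (0.389694 − 0.834762) = -0.0370890.
Running total after k=1: 76.5622.
k=2: B_{4}/(4)! × [f^{(3)}(14) − f^{(3)}(3)] = −1/720 × (0.00148327 − 0.00230610) = 1.14283e-06.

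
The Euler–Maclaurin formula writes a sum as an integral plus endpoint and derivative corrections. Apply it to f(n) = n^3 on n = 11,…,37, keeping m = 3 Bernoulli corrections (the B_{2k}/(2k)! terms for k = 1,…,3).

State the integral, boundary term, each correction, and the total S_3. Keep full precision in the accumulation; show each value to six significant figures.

S_3 ≈ 491184

Integral: ∫_11^37 x^3 dx = 464880.
Boundary: ½(f(11) + f(37)) = ½(1331.00 + 50653.0) = 25992.0.
Running total after boundary: 490872.
Order-1 term: 1/12 · (4107.00 − 363.000) = 312.000.
Partial sum through k=1: 491184.
Order-2 term: −1/720 · (6.00000 − 6.00000) = 0.00000.
Partial sum through k=2: 491184.
Order-3 term: 1/30240 · (0.00000 − 0.00000) = 0.00000.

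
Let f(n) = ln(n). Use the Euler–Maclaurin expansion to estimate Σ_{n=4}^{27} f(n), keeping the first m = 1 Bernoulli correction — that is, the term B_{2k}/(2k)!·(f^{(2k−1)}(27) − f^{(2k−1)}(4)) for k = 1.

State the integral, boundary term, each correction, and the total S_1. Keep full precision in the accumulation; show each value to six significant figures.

S_1 ≈ 62.7657

Integral: ∫_4^27 ln(x) dx = 60.4424.
½[f(4) + f(27)] = ½[1.38629 + 3.29584] = 2.34107.
Running total after boundary: 62.7835.
k=1: B_{2}/(2)! × [f^{(1)}(27) − f^{(1)}(4)] = 1/12 × (0.0370370 − 0.250000) = -0.0177469.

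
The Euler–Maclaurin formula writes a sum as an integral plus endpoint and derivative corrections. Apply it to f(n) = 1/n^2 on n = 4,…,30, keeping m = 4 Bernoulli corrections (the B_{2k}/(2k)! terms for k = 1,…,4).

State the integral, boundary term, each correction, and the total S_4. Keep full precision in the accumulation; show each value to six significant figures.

S_4 ≈ 0.251039

Integral: ∫_4^30 1/x^2 dx = 0.216667.
½[f(4) + f(30)] = ½[0.0625000 + 0.00111111] = 0.0318056.
So far: 0.248472.
Correction k=1: B_{2}/2! · (f^{(1)}(30) − f^{(1)}(4)) = 1/12 · (-7.40741e-05 − (-0.0312500)) = 0.00259799.
After k=1: 0.251070.
Correction k=2: B_{4}/4! · (f^{(3)}(30) − f^{(3)}(4)) = −1/720 · (-9.87654e-07 − (-0.0234375)) = -3.25507e-05.
After k=2: 0.251038.
Correction k=3: B_{6}/6! · (f^{(5)}(30) − f^{(5)}(4)) = 1/30240 · (-3.29218e-08 − (-0.0439453)) = 1.45322e-06.
After k=3: 0.251039.
Correction k=4: B_{8}/8! · (f^{(7)}(30) − f^{(7)}(4)) = −1/1209600 · (-2.04847e-09 − (-0.153809)) = -1.27157e-07.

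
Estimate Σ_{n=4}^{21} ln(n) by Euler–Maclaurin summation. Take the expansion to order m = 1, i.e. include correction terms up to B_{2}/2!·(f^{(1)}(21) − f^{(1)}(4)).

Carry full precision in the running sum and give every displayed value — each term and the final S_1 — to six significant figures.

S_1 ≈ 43.5883

Integral: ∫_4^21 ln(x) dx = 41.3898.
Endpoint term: (f(4) + f(21))/2 = (1.38629 + 3.04452)/2 = 2.21541.
Running total after boundary: 43.6052.
Correction k=1: B_{2}/2! · (f^{(1)}(21) − f^{(1)}(4)) = 1/12 · (0.0476190 − 0.250000) = -0.0168651.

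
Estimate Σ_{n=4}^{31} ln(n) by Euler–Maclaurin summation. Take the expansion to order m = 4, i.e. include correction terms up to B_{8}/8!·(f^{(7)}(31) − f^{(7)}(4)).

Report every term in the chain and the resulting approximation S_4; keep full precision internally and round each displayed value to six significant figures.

S_4 ≈ 76.3005

Integral: ∫_4^31 ln(x) dx = 73.9084.
Endpoint term: (f(4) + f(31))/2 = (1.38629 + 3.43399)/2 = 2.41014.
So far: 76.3186.
Order-1 term: 1/12 · (0.0322581 − 0.250000) = -0.0181452.
Running total after k=1: 76.3004.
Order-2 term: −1/720 · (6.71344e-05 − 0.0312500) = 4.33095e-05.
Running total after k=2: 76.3005.
Order-3 term: 1/30240 · (8.38306e-07 − 0.0234375) = -7.75022e-07.
Running total after k=3: 76.3005.
Order-4 term: −1/1209600 · (2.61698e-08 − 0.0439453) = 3.63304e-08.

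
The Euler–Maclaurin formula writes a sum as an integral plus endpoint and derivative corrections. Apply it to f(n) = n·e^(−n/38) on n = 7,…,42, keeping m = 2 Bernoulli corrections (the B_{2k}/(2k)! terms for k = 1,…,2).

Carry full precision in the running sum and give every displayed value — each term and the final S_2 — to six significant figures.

Integral: ∫_7^42 x·e^(−x/38) dx = 415.695.
Endpoint term: (f(7) + f(42))/2 = (5.82232 + 13.9072)/2 = 9.86476.
So far: 425.559.
k=1: B_{2}/(2)! × [f^{(1)}(42) − f^{(1)}(7)] = 1/12 × (-0.0348551 − 0.678542) = -0.0594497.
Running total after k=1: 425.500.
k=2: B_{4}/(4)! × [f^{(3)}(42) − f^{(3)}(7)] = −1/720 × (0.000434482 − 0.00162193) = 1.64923e-06.

S_2 ≈ 425.500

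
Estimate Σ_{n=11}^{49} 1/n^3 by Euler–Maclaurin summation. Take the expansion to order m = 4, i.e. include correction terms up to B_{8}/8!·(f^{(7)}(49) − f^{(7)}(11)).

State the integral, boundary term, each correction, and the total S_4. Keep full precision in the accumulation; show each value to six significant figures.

S_4 ≈ 0.00432088

Integral: ∫_11^49 1/x^3 dx = 0.00392398.
½[f(11) + f(49)] = ½[0.000751315 + 8.49986e-06] = 0.000379907.
Integral + boundary = 0.00430389.
Order-1 term: 1/12 · (-5.20400e-07 − (-0.000204904)) = 1.70320e-05.
Running total after k=1: 0.00432092.
Order-2 term: −1/720 · (-4.33486e-09 − (-3.38684e-05)) = -4.70335e-08.
Running total after k=2: 0.00432088.
Order-3 term: 1/30240 · (-7.58284e-11 − (-1.17560e-05)) = 3.88754e-10.
Running total after k=3: 0.00432088.
Order-4 term: −1/1209600 · (-2.27390e-12 − (-6.99530e-06)) = -5.78315e-12.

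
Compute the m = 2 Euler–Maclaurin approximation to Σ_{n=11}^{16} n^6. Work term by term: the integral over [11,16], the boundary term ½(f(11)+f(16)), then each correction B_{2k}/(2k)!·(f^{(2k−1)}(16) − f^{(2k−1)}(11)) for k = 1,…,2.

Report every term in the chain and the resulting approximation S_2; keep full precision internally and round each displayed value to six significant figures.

S_2 ≈ 4.52817e+07

Integral: ∫_11^16 x^6 dx = 3.55640e+07.
Endpoint term: (f(11) + f(16))/2 = (1.77156e+06 + 1.67772e+07)/2 = 9.27439e+06.
So far: 4.48384e+07.
Correction k=1: B_{2}/2! · (f^{(1)}(16) − f^{(1)}(11)) = 1/12 · (6.29146e+06 − 966306) = 443762.
After k=1: 4.52822e+07.
Correction k=2: B_{4}/4! · (f^{(3)}(16) − f^{(3)}(11)) = −1/720 · (491520 − 159720) = -460.833.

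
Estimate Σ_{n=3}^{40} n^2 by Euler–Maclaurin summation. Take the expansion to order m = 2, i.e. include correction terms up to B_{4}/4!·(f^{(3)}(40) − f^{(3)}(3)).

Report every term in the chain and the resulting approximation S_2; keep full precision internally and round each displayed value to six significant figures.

S_2 ≈ 22135.0

∫_3^40 x^2 dx evaluates to 21324.3.
Endpoint term: (f(3) + f(40))/2 = (9.00000 + 1600.00)/2 = 804.500.
Running total after boundary: 22128.8.
Correction k=1: B_{2}/2! · (f^{(1)}(40) − f^{(1)}(3)) = 1/12 · (80.0000 − 6.00000) = 6.16667.
Running total after k=1: 22135.0.
Correction k=2: B_{4}/4! · (f^{(3)}(40) − f^{(3)}(3)) = −1/720 · (0.00000 − 0.00000) = 0.00000.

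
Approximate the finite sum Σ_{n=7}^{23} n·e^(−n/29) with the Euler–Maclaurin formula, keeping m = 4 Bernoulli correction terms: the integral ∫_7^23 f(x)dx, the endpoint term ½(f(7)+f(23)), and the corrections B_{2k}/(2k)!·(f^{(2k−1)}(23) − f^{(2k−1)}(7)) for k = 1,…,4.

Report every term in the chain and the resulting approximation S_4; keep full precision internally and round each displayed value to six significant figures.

S_4 ≈ 145.741

∫_7^23 x·e^(−x/29) dx evaluates to 137.830.
Boundary: ½(f(7) + f(23)) = ½(5.49881 + 10.4061) = 7.95245.
So far: 145.783.
k=1: B_{2}/(2)! × [f^{(1)}(23) − f^{(1)}(7)] = 1/12 × (0.0936080 − 0.595930) = -0.0418601.
Running total after k=1: 145.741.
k=2: B_{4}/(4)! × [f^{(3)}(23) − f^{(3)}(7)] = −1/720 × (0.00118726 − 0.00257671) = 1.92980e-06.
Running total after k=2: 145.741.
k=3: B_{6}/(6)! × [f^{(5)}(23) − f^{(5)}(7)] = 1/30240 × (2.69110e-06 − 5.28518e-06) = -8.57830e-11.
Running total after k=3: 145.741.
k=4: B_{8}/(8)! × [f^{(7)}(23) − f^{(7)}(7)] = −1/1209600 × (4.72113e-09 − 8.92566e-09) = 3.47597e-15.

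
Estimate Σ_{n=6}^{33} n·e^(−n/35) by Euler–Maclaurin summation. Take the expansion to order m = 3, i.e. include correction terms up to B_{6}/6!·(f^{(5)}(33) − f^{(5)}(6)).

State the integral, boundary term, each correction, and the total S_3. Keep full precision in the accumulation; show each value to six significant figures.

Integral: ∫_6^33 x·e^(−x/35) dx = 281.889.
Boundary: ½(f(6) + f(33)) = ½(5.05476 + 12.8539) = 8.95435.
Integral + boundary = 290.843.
Correction k=1: B_{2}/2! · (f^{(1)}(33) − f^{(1)}(6)) = 1/12 · (0.0222579 − 0.698039) = -0.0563151.
After k=1: 290.787.
Correction k=2: B_{4}/4! · (f^{(3)}(33) − f^{(3)}(6)) = −1/720 · (0.000654110 − 0.00194527) = 1.79328e-06.
After k=2: 290.787.
Correction k=3: B_{6}/6! · (f^{(5)}(33) − f^{(5)}(6)) = 1/30240 · (1.05310e-06 − 2.71079e-06) = -5.48177e-11.

S_3 ≈ 290.787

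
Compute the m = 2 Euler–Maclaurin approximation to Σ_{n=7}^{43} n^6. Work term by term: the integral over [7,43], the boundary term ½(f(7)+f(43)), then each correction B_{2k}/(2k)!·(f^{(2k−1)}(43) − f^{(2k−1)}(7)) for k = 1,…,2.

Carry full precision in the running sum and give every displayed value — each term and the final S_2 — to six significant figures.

The integral term ∫_7^43 x^6 dx = 3.88311e+10.
Endpoint term: (f(7) + f(43))/2 = (117649 + 6.32136e+09)/2 = 3.16074e+09.
Integral + boundary = 4.19919e+10.
k=1: B_{2}/(2)! × [f^{(1)}(43) − f^{(1)}(7)] = 1/12 × (8.82051e+08 − 100842) = 7.34958e+07.
Running total after k=1: 4.20653e+10.
k=2: B_{4}/(4)! × [f^{(3)}(43) − f^{(3)}(7)] = −1/720 × (9.54084e+06 − 41160.0) = -13194.0.

S_2 ≈ 4.20653e+10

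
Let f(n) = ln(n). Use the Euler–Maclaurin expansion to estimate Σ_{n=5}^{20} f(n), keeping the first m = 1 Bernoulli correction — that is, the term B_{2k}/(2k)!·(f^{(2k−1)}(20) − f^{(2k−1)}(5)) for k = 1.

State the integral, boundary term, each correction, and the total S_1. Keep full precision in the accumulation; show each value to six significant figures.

S_1 ≈ 39.1575

The integral term ∫_5^20 ln(x) dx = 36.8675.
Endpoint term: (f(5) + f(20))/2 = (1.60944 + 2.99573)/2 = 2.30259.
Running total after boundary: 39.1700.
Correction k=1: B_{2}/2! · (f^{(1)}(20) − f^{(1)}(5)) = 1/12 · (0.0500000 − 0.200000) = -0.0125000.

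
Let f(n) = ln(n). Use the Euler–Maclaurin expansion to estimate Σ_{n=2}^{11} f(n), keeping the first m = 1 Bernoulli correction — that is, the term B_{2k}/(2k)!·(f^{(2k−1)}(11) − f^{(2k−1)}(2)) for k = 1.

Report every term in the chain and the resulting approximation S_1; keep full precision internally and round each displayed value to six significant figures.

S_1 ≈ 17.5020

Integral: ∫_2^11 ln(x) dx = 15.9906.
Endpoint term: (f(2) + f(11))/2 = (0.693147 + 2.39790)/2 = 1.54552.
So far: 17.5361.
k=1: B_{2}/(2)! × [f^{(1)}(11) − f^{(1)}(2)] = 1/12 × (0.0909091 − 0.500000) = -0.0340909.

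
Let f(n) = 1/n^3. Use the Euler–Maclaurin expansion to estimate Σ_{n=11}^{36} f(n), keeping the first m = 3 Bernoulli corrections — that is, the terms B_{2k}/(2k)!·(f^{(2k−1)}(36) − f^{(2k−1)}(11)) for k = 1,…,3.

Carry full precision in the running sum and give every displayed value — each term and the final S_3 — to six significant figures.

S_3 ≈ 0.00414968

∫_11^36 1/x^3 dx evaluates to 0.00374643.
Boundary: ½(f(11) + f(36)) = ½(0.000751315 + 2.14335e-05) = 0.000386374.
So far: 0.00413280.
Order-1 term: 1/12 · (-1.78612e-06 − (-0.000204904)) = 1.69265e-05.
After k=1: 0.00414973.
Order-2 term: −1/720 · (-2.75636e-08 − (-3.38684e-05)) = -4.70012e-08.
After k=2: 0.00414968.
Order-3 term: 1/30240 · (-8.93265e-10 − (-1.17560e-05)) = 3.88727e-10.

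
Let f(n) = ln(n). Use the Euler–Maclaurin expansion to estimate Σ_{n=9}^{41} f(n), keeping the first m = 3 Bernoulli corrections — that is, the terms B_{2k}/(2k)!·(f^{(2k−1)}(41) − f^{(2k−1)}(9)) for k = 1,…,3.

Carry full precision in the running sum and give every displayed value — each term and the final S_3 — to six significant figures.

The integral term ∫_9^41 ln(x) dx = 100.481.
½[f(9) + f(41)] = ½[2.19722 + 3.71357] = 2.95540.
Running total after boundary: 103.437.
k=1: B_{2}/(2)! × [f^{(1)}(41) − f^{(1)}(9)] = 1/12 × (0.0243902 − 0.111111) = -0.00722674.
Partial sum through k=1: 103.430.
k=2: B_{4}/(4)! × [f^{(3)}(41) − f^{(3)}(9)] = −1/720 × (2.90187e-05 − 0.00274348) = 3.77009e-06.
Partial sum through k=2: 103.430.
k=3: B_{6}/(6)! × [f^{(5)}(41) − f^{(5)}(9)] = 1/30240 × (2.07153e-07 − 0.000406442) = -1.34337e-08.

S_3 ≈ 103.430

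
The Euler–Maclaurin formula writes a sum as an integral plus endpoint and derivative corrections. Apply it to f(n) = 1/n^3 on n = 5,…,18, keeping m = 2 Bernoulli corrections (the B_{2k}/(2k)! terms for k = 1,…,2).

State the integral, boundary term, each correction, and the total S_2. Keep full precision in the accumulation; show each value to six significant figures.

S_2 ≈ 0.0229348

∫_5^18 1/x^3 dx evaluates to 0.0184568.
Endpoint term: (f(5) + f(18))/2 = (0.00800000 + 0.000171468)/2 = 0.00408573.
So far: 0.0225425.
Correction k=1: B_{2}/2! · (f^{(1)}(18) − f^{(1)}(5)) = 1/12 · (-2.85780e-05 − (-0.00480000)) = 0.000397619.
Running total after k=1: 0.0229401.
Correction k=2: B_{4}/4! · (f^{(3)}(18) − f^{(3)}(5)) = −1/720 · (-1.76407e-06 − (-0.00384000)) = -5.33088e-06.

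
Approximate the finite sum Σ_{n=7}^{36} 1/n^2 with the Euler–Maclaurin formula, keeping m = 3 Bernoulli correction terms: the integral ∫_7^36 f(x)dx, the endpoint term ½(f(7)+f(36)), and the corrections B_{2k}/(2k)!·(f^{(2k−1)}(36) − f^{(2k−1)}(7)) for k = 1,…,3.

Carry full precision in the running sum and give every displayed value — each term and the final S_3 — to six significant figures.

S_3 ≈ 0.126150

∫_7^36 1/x^2 dx evaluates to 0.115079.
½[f(7) + f(36)] = ½[0.0204082 + 0.000771605] = 0.0105899.
So far: 0.125669.
Order-1 term: 1/12 · (-4.28669e-05 − (-0.00583090)) = 0.000482336.
Partial sum through k=1: 0.126152.
Order-2 term: −1/720 · (-3.96916e-07 − (-0.00142798)) = -1.98275e-06.
Partial sum through k=2: 0.126150.
Order-3 term: 1/30240 · (-9.18787e-09 − (-0.000874271)) = 2.89108e-08.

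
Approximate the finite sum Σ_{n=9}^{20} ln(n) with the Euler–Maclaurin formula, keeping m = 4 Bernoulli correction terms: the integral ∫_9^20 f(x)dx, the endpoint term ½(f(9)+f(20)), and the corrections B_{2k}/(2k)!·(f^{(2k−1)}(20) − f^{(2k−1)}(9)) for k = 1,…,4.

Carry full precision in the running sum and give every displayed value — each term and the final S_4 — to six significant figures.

The integral term ∫_9^20 ln(x) dx = 29.1396.
Endpoint term: (f(9) + f(20))/2 = (2.19722 + 2.99573)/2 = 2.59648.
Running total after boundary: 31.7361.
Order-1 term: 1/12 · (0.0500000 − 0.111111) = -0.00509259.
After k=1: 31.7310.
Order-2 term: −1/720 · (0.000250000 − 0.00274348) = 3.46317e-06.
After k=2: 31.7310.
Order-3 term: 1/30240 · (7.50000e-06 − 0.000406442) = -1.31925e-08.
After k=3: 31.7310.
Order-4 term: −1/1209600 · (5.62500e-07 − 0.000150534) = 1.23984e-10.

S_4 ≈ 31.7310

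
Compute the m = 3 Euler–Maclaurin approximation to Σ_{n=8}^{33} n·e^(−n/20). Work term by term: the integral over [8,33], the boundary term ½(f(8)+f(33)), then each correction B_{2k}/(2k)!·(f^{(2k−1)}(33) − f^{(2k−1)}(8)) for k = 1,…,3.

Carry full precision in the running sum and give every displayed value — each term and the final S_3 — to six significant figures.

S_3 ≈ 177.613

∫_8^33 x·e^(−x/20) dx evaluates to 171.806.
Boundary: ½(f(8) + f(33)) = ½(5.36256 + 6.33765) = 5.85010.
Running total after boundary: 177.656.
Order-1 term: 1/12 · (-0.124832 − 0.402192) = -0.0439187.
After k=1: 177.613.
Order-2 term: −1/720 · (0.000648168 − 0.00435708) = 5.15127e-06.
After k=2: 177.613.
Order-3 term: 1/30240 · (4.02104e-06 − 1.92717e-05) = -5.04321e-10.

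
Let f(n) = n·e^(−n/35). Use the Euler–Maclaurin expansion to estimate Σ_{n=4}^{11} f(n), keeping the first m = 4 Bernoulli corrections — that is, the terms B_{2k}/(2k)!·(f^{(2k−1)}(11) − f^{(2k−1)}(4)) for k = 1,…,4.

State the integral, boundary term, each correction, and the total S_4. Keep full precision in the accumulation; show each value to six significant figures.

S_4 ≈ 47.5611

∫_4^11 x·e^(−x/35) dx evaluates to 41.7845.
½[f(4) + f(11)] = ½[3.56801 + 8.03341] = 5.80071.
Running total after boundary: 47.5852.
Correction k=1: B_{2}/2! · (f^{(1)}(11) − f^{(1)}(4)) = 1/12 · (0.500784 − 0.790060) = -0.0241063.
After k=1: 47.5611.
Correction k=2: B_{4}/4! · (f^{(3)}(11) − f^{(3)}(4)) = −1/720 · (0.00160115 − 0.00210128) = 6.94627e-07.
After k=2: 47.5611.
Correction k=3: B_{6}/6! · (f^{(5)}(11) − f^{(5)}(4)) = 1/30240 · (2.28040e-06 − 2.90417e-06) = -2.06274e-11.
After k=3: 47.5611.
Correction k=4: B_{8}/8! · (f^{(7)}(11) − f^{(7)}(4)) = −1/1209600 · (2.65612e-09 − 3.34124e-09) = 5.66402e-16.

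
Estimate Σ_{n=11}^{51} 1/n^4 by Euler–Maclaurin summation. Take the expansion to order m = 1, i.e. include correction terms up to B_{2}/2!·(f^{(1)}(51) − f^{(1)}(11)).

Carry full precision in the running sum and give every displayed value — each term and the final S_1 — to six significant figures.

The integral term ∫_11^51 1/x^4 dx = 0.000247925.
Endpoint term: (f(11) + f(51))/2 = (6.83013e-05 + 1.47815e-07)/2 = 3.42246e-05.
Running total after boundary: 0.000282150.
Order-1 term: 1/12 · (-1.15934e-08 − (-2.48369e-05)) = 2.06877e-06.

S_1 ≈ 0.000284219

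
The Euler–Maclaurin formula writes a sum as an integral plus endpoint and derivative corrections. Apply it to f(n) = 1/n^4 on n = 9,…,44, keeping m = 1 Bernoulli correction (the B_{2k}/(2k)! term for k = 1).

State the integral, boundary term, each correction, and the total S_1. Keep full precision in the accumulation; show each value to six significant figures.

S_1 ≈ 0.000535319

The integral term ∫_9^44 1/x^4 dx = 0.000453334.
Boundary: ½(f(9) + f(44)) = ½(0.000152416 + 2.66802e-07) = 7.63413e-05.
So far: 0.000529676.
k=1: B_{2}/(2)! × [f^{(1)}(44) − f^{(1)}(9)] = 1/12 × (-2.42547e-08 − (-6.77404e-05)) = 5.64301e-06.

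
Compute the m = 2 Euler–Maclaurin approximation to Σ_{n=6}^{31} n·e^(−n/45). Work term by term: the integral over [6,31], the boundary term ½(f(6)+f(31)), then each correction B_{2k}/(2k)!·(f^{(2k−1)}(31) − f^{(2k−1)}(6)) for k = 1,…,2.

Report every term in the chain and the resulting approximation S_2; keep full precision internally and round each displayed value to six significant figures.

∫_6^31 x·e^(−x/45) dx evaluates to 291.226.
½[f(6) + f(31)] = ½[5.25104 + 15.5661] = 10.4086.
Integral + boundary = 301.634.
Order-1 term: 1/12 · (0.156219 − 0.758484) = -0.0501887.
After k=1: 301.584.
Order-2 term: −1/720 · (0.000573080 − 0.00123893) = 9.24790e-07.

S_2 ≈ 301.584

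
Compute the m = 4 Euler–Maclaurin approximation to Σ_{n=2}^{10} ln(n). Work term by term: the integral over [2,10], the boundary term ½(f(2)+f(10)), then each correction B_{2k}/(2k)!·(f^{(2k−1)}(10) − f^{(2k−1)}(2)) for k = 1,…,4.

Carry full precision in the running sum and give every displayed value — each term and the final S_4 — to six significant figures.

S_4 ≈ 15.1044

The integral term ∫_2^10 ln(x) dx = 13.6396.
½[f(2) + f(10)] = ½[0.693147 + 2.30259] = 1.49787.
Integral + boundary = 15.1374.
Order-1 term: 1/12 · (0.100000 − 0.500000) = -0.0333333.
Running total after k=1: 15.1041.
Order-2 term: −1/720 · (0.00200000 − 0.250000) = 0.000344444.
Running total after k=2: 15.1044.
Order-3 term: 1/30240 · (0.000240000 − 0.750000) = -2.47937e-05.
Running total after k=3: 15.1044.
Order-4 term: −1/1209600 · (7.20000e-05 − 5.62500) = 4.65024e-06.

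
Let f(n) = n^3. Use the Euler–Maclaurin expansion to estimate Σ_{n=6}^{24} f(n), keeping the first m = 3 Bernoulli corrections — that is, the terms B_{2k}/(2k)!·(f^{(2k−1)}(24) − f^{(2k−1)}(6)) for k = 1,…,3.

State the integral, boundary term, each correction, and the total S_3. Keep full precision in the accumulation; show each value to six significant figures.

S_3 ≈ 89775.0

∫_6^24 x^3 dx evaluates to 82620.0.
Boundary: ½(f(6) + f(24)) = ½(216.000 + 13824.0) = 7020.00.
Integral + boundary = 89640.0.
k=1: B_{2}/(2)! × [f^{(1)}(24) − f^{(1)}(6)] = 1/12 × (1728.00 − 108.000) = 135.000.
Partial sum through k=1: 89775.0.
k=2: B_{4}/(4)! × [f^{(3)}(24) − f^{(3)}(6)] = −1/720 × (6.00000 − 6.00000) = 0.00000.
Partial sum through k=2: 89775.0.
k=3: B_{6}/(6)! × [f^{(5)}(24) − f^{(5)}(6)] = 1/30240 × (0.00000 − 0.00000) = 0.00000.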